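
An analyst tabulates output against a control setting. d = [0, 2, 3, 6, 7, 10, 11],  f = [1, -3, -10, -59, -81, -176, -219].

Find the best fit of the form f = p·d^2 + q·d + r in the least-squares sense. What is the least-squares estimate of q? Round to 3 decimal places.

Normal-equation sums: Σd^2·d^2 = 28435, Σd^2·d = 2925, Σd^2 = 319, Σd·d = 319, Σd = 39, Σ1 = 7.
For Mᵀf: Σd^2·f = -50294, Σd·f = -5126, Σf = -547.
Solving the 3×3 system (Gaussian elimination) gives p = -97343/48174, q = 38001/16058, r = 18223/24087.

q = 2.366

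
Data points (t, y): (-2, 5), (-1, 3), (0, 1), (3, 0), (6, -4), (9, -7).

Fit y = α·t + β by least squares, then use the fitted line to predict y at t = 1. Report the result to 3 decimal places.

ŷ = 1.191

Forming MᵀM = [[131, 15]; [15, 6]] and Mᵀy = [-100, -2]ᵀ gives MᵀM·[α, β]ᵀ = Mᵀy.
Eliminating β: 6·(row 1) − 15·(row 2) gives 561·α = 6·(-100) − 15·(-2) = -570, so α = -190/187.
Then β = ((-2) − 15·(-190/187))/6 = 1238/561.
At t = 1: ŷ = (-190/187)·(1) + (1238/561)·(1) = 668/561.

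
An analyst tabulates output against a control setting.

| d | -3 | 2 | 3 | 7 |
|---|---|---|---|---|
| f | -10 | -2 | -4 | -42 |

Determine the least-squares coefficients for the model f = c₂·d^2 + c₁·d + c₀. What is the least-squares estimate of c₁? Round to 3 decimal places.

c₁ = 0.829

The normal system XᵀX·[c₂, c₁, c₀]ᵀ = Xᵀf is [[2579, 351, 71]; [351, 71, 9]; [71, 9, 4]]·[c₂, c₁, c₀]ᵀ = [-2192, -280, -58]ᵀ.
Row-reducing yields c₂ = -6081/6070, c₁ = 1007/1214, c₀ = 4297/3035.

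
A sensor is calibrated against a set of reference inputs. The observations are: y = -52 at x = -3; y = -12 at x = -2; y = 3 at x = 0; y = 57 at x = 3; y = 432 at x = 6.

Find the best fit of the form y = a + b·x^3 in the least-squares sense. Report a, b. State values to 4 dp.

Sums needed: Σ1 = 5, Σx^3 = 208, Σx^3·x^3 = 48178.
For Aᵀy: Σy = 428, Σx^3·y = 96351.
Normal equations: [[5, 208]; [208, 48178]]·[a, b]ᵀ = [428, 96351]ᵀ.
det = 5·48178 − 208² = 197626.
a = (428·48178 − 208·96351)/197626 = 22276/7601; b = (5·96351 − 208·428)/197626 = 392731/197626.

a = 2.9307, b = 1.9872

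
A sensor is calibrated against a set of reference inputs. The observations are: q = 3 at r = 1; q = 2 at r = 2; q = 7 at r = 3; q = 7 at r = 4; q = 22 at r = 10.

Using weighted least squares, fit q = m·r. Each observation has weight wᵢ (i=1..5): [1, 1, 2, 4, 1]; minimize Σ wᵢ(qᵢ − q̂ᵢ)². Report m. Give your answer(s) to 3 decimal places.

m = 2.037

Setting ∂/∂m … = 0 gives: 187·m = 381.
(Σwᵢ·r·r = 187, Σwᵢ·r·q = 381.)
m = 381/187 = 2.03743.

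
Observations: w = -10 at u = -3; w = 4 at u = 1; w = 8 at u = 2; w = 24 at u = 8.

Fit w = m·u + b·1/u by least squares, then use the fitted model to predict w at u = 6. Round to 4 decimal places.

ŵ = 18.3839

XᵀX·[m, b]ᵀ = Xᵀw reads: 78·m + 4·b = 242;  4·m + (793/576)·b = 43/3.
(Σu·u = 78, Σu·1/u = 4, Σ1/u·1/u = 793/576, Σu·w = 242, Σ1/u·w = 43/3.)
Determinant 78·(793/576) − 4² = 8773/96.
m = (242·(793/576) − 4·(43/3))/(8773/96) = 79441/26319; b = (78·(43/3) − 4·242)/(8773/96) = 14400/8773.
At u = 6: ŵ = (79441/26319)·(6) + (14400/8773)·(1/6) = 161282/8773.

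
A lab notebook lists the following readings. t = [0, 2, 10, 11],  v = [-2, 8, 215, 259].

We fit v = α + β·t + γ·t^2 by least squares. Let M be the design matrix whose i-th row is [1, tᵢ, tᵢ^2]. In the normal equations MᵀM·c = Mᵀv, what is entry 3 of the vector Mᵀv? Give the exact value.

52871

Entry 3 ↔ basis t^2, so (Mᵀv)_{3} = Σᵢ (t^2)·vᵢ = (0)·(-2) + (4)·(8) + (100)·(215) + (121)·(259) = 52871.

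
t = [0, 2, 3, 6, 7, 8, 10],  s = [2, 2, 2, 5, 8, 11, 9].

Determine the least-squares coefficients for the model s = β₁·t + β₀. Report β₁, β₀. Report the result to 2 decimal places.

The normal equations are: 262·β₁ + 36·β₀ = 274;  36·β₁ + 7·β₀ = 39.
(Σt·t = 262, Σt = 36, Σ1 = 7, Σt·s = 274, Σs = 39.)
Eliminating β₀: 7·(row 1) − 36·(row 2) gives 538·β₁ = 7·274 − 36·39 = 514, so β₁ = 257/269.
Then β₀ = (39 − 36·(257/269))/7 = 177/269.

β₁ = 0.96, β₀ = 0.66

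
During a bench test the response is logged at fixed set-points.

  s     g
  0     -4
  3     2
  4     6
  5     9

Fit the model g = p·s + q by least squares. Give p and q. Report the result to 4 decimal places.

p = 2.5714, q = -4.4643

Forming AᵀA = [[50, 12]; [12, 4]] and Aᵀg = [75, 13]ᵀ gives AᵀA·[p, q]ᵀ = Aᵀg.
Δ = 50·4 − 12² = 56.
p = (75·4 − 12·13)/56 = 18/7; q = (50·13 − 12·75)/56 = -125/28.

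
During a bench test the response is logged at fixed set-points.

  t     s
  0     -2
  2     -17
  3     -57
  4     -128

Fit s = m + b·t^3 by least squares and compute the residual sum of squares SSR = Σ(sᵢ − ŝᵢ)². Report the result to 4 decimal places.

SSR = 3.5483

Sums needed: Σ1 = 4, Σt^3 = 99, Σt^3·t^3 = 4889.
Moment sums: Σs = -204, Σt^3·s = -9867.
Normal equations: [[4, 99]; [99, 4889]]·[m, b]ᵀ = [-204, -9867]ᵀ.
Eliminating b: 4889·(row 1) − 99·(row 2) gives 9755·m = 4889·(-204) − 99·(-9867) = -20523, so m = -20523/9755.
Then b = ((-9867) − 99·(-20523/9755))/4889 = -19272/9755.
Residuals: 1013/9755, 8864/9755, -15168/9755, 5291/9755; SSR = 34614/9755.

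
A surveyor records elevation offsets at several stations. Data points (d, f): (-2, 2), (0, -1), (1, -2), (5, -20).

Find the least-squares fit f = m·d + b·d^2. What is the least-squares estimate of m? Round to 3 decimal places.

m = -1.829

Setting ∂/∂m … = 0 gives: 30·m + 118·b = -106;  118·m + 642·b = -494.
(Σd·d = 30, Σd·d^2 = 118, Σd^2·d^2 = 642, Σd·f = -106, Σd^2·f = -494.)
Determinant 30·642 − 118² = 5336.
m = ((-106)·642 − 118·(-494))/5336 = -1220/667; b = (30·(-494) − 118·(-106))/5336 = -289/667.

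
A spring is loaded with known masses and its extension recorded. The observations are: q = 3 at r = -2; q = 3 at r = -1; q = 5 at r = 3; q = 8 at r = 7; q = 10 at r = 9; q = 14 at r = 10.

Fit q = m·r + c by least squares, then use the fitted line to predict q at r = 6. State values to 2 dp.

q̂ = 8.51

Entries of AᵀA: Σr·r = 244, Σr = 26, Σ1 = 6.
For Aᵀq: Σr·q = 292, Σq = 43.
det = 244·6 − 26² = 788.
m = (292·6 − 26·43)/788 = 317/394; c = (244·43 − 26·292)/788 = 725/197.
At r = 6: q̂ = (317/394)·(6) + (725/197)·(1) = 1676/197.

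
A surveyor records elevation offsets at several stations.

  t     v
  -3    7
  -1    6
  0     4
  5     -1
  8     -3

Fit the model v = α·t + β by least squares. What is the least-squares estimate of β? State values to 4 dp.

β = 4.3261

Compute the Gram sums: Σt·t = 99, Σt = 9, Σ1 = 5.
For Mᵀv: Σt·v = -56, Σv = 13.
So MᵀM·[α, β]ᵀ = Mᵀv: [[99, 9]; [9, 5]]·[α, β]ᵀ = [-56, 13]ᵀ.
Determinant 99·5 − 9² = 414.
α = ((-56)·5 − 9·13)/414 = -397/414; β = (99·13 − 9·(-56))/414 = 199/46.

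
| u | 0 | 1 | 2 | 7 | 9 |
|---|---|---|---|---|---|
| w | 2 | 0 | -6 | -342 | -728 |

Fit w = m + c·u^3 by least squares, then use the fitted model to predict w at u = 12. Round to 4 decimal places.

ŵ = -1728.1444

The normal equations are: 5·m + 1081·c = -1074;  1081·m + 649155·c = -648066.
Determinant 5·649155 − 1081² = 2077214.
m = ((-1074)·649155 − 1081·(-648066))/2077214 = 1683438/1038607; c = (5·(-648066) − 1081·(-1074))/2077214 = -1039668/1038607.
At u = 12: ŵ = (1683438/1038607)·(1) + (-1039668/1038607)·(1728) = -1794862866/1038607.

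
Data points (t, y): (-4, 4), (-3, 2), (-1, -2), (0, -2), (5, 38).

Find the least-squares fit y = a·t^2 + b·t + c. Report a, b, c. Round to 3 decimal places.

a = 1.029, b = 2.612, c = -0.933

Normal-equation sums: Σt^2·t^2 = 963, Σt^2·t = 33, Σt^2 = 51, Σt·t = 51, Σt = -3, Σ1 = 5.
For Aᵀy: Σt^2·y = 1030, Σt·y = 170, Σy = 40.
So AᵀA·[a, b, c]ᵀ = Aᵀy: [[963, 33, 51]; [33, 51, -3]; [51, -3, 5]]·[a, b, c]ᵀ = [1030, 170, 40]ᵀ.
Inverting the 3×3 Gram matrix, [a, b, c]ᵀ = [3805/3696, 9655/3696, -575/616]ᵀ.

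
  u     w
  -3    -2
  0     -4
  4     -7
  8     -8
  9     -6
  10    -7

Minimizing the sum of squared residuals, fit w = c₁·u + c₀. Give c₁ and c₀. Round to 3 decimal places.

c₁ = -0.368, c₀ = -3.947

Compute the Gram sums: Σu·u = 270, Σu = 28, Σ1 = 6.
Moment sums: Σu·w = -210, Σw = -34.
Eliminating c₀: 6·(row 1) − 28·(row 2) gives 836·c₁ = 6·(-210) − 28·(-34) = -308, so c₁ = -7/19.
Then c₀ = ((-34) − 28·(-7/19))/6 = -75/19.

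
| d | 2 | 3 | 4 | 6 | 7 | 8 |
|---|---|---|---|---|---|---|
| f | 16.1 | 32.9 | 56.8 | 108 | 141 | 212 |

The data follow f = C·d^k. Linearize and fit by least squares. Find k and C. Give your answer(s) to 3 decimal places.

Let Y = ln f. Fitting Y = k·ln d + ln C by least squares:
Σln d = 8.9952, Σ(ln d)² = 14.9303, Σln f = 25.2993, Σln d·ln f = 40.5219.
Equations: 14.9303·k + 8.9952·ln C = 40.5219;  8.9952·k + 6·ln C = 25.2993.
Slope k = (n·Σln d·ln f − Σln d·Σln f)/(n·Σ(ln d)² − (Σln d)²) = (6·40.5219 − 8.9952·25.2993)/8.6686 = 1.79498; ln C = (Σln f − k·Σln d)/n = 1.52552, so C = exp(1.52552) = 4.59755.

k = 1.795, C = 4.598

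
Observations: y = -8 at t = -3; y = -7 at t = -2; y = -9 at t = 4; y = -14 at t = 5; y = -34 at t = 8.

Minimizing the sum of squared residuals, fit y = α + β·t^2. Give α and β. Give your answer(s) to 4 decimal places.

α = -3.3608, β = -0.4678

The normal system XᵀX·[α, β]ᵀ = Xᵀy is [[5, 118]; [118, 5074]]·[α, β]ᵀ = [-72, -2770]ᵀ.
det = 5·5074 − 118² = 11446.
α = ((-72)·5074 − 118·(-2770))/11446 = -326/97; β = (5·(-2770) − 118·(-72))/11446 = -2677/5723.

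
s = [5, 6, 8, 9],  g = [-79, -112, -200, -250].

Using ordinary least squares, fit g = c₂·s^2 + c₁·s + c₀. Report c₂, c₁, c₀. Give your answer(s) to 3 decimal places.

c₂ = -2.833, c₁ = -3.333, c₀ = 9.000

MᵀM·[c₂, c₁, c₀]ᵀ = Mᵀg reads: 12578·c₂ + 1582·c₁ + 206·c₀ = -39057;  1582·c₂ + 206·c₁ + 28·c₀ = -4917;  206·c₂ + 28·c₁ + 4·c₀ = -641.
Solving the 3×3 system (Gaussian elimination) gives c₂ = -17/6, c₁ = -10/3, c₀ = 9.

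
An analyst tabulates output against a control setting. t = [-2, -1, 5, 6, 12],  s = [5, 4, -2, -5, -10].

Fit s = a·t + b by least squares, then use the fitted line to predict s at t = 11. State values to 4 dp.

Entries of MᵀM: Σt·t = 210, Σt = 20, Σ1 = 5.
For Mᵀs: Σt·s = -174, Σs = -8.
Eliminating b: 5·(row 1) − 20·(row 2) gives 650·a = 5·(-174) − 20·(-8) = -710, so a = -71/65.
Then b = ((-8) − 20·(-71/65))/5 = 36/13.
At t = 11: ŝ = (-71/65)·(11) + (36/13)·(1) = -601/65.

ŝ = -9.2462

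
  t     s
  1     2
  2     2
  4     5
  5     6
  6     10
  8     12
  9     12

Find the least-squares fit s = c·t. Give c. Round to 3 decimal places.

From the data, Σt·t = 227.
For Xᵀs: Σt·s = 320.
Normal equations: [[227]]·[c]ᵀ = [320]ᵀ.
c = 320/227 = 1.40969.

c = 1.410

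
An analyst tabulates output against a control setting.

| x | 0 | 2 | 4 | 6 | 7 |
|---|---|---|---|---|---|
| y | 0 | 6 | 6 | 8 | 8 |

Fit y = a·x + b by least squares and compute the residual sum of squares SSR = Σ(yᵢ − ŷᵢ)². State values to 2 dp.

SSR = 8.78

Sums needed: Σx·x = 105, Σx = 19, Σ1 = 5.
Right-hand side: Σx·y = 140, Σy = 28.
Normal equations: [[105, 19]; [19, 5]]·[a, b]ᵀ = [140, 28]ᵀ.
Determinant 105·5 − 19² = 164.
a = (140·5 − 19·28)/164 = 42/41; b = (105·28 − 19·140)/164 = 70/41.
Residuals: -70/41, 92/41, 8/41, 6/41, -36/41; SSR = 360/41.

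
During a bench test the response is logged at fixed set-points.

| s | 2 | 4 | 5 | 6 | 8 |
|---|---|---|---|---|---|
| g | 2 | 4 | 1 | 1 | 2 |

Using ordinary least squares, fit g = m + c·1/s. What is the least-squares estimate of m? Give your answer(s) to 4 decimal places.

Compute the Gram sums: Σ1 = 5, Σ1/s = 149/120, Σ1/s·1/s = 5701/14400.
Moment sums: Σg = 10, Σ1/s·g = 157/60.
Normal equations: [[5, 149/120]; [149/120, 5701/14400]]·[m, c]ᵀ = [10, 157/60]ᵀ.
Determinant 5·(5701/14400) − (149/120)² = 197/450.
m = (10·(5701/14400) − (149/120)·(157/60))/(197/450) = 639/394; c = (5·(157/60) − (149/120)·10)/(197/450) = 300/197.

m = 1.6218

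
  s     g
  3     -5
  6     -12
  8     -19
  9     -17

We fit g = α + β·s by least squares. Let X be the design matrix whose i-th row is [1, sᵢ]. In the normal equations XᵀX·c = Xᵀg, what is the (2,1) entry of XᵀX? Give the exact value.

Row 2 ↔ basis s, column 1 ↔ basis 1, so (XᵀX)_{2,1} = Σᵢ s = (3)·(1) + (6)·(1) + (8)·(1) + (9)·(1) = 26.

26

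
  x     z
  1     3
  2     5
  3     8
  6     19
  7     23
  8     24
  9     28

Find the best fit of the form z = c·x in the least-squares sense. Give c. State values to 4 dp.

Setting ∂/∂c … = 0 gives: 244·c = 756.
(Σx·x = 244, Σx·z = 756.)
c = 756/244 = 3.09836.

c = 3.0984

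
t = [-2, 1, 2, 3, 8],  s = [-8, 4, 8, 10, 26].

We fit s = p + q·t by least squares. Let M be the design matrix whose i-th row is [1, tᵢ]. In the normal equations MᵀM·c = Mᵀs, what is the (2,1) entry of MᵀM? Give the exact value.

Row 2 ↔ basis t, column 1 ↔ basis 1, so (MᵀM)_{2,1} = Σᵢ t = (-2)·(1) + (1)·(1) + (2)·(1) + (3)·(1) + (8)·(1) = 12.

12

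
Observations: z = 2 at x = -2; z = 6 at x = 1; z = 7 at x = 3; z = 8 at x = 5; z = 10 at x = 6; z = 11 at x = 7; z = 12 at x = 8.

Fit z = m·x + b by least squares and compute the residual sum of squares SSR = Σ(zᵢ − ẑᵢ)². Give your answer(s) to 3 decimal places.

SSR = 1.789

Setting ∂/∂m … = 0 gives: 188·m + 28·b = 296;  28·m + 7·b = 56.
Eliminating b: 7·(row 1) − 28·(row 2) gives 532·m = 7·296 − 28·56 = 504, so m = 18/19.
Then b = (56 − 28·(18/19))/7 = 80/19.
Residuals: -6/19, 16/19, -1/19, -18/19, 2/19, 3/19, 4/19; SSR = 34/19.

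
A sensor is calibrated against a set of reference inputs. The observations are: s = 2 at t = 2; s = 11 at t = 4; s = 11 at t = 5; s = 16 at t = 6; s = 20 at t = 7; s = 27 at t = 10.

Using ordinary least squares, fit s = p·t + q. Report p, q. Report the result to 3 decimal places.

Normal-equation sums: Σt·t = 230, Σt = 34, Σ1 = 6.
And Σt·s = 609, Σs = 87.
Determinant 230·6 − 34² = 224.
p = (609·6 − 34·87)/224 = 87/28; q = (230·87 − 34·609)/224 = -87/28.

p = 3.107, q = -3.107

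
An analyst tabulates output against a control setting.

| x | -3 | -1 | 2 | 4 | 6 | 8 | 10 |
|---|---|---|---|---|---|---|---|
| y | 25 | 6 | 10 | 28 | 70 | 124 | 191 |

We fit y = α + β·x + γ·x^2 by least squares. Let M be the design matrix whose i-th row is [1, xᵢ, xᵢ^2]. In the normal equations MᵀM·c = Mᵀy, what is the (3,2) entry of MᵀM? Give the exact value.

1772

Row 3 ↔ basis x^2, column 2 ↔ basis x, so (MᵀM)_{3,2} = Σᵢ (x^2)·(x) = (9)·(-3) + (1)·(-1) + (4)·(2) + (16)·(4) + (36)·(6) + (64)·(8) + (100)·(10) = 1772.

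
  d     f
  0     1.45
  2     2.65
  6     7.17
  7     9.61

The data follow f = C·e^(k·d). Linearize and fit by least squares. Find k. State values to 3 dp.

With ln fᵢ as the transformed response and dᵢ as the regressor:
AᵀA = [[89.0000, 15.0000]; [15.0000, 4]], rhs = [29.6082, 5.5788]ᵀ  (here Σd = 15.0000, Σ(d)² = 89.0000, Σln f = 5.5788, Σd·ln f = 29.6082).
Δ = 89.0000·4 − (15.0000)² = 131.0000; k = (29.6082·4 − 15.0000·5.5788)/131.0000 = 0.26527, ln C = (89.0000·5.5788 − 15.0000·29.6082)/131.0000 = 0.39995.

k = 0.265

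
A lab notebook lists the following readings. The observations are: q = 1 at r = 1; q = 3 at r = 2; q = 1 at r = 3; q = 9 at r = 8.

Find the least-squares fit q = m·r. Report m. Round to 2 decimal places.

m = 1.05

With design matrix A, AᵀA = [[78]] and Aᵀq = [82]ᵀ.
m = 82/78 = 1.05128.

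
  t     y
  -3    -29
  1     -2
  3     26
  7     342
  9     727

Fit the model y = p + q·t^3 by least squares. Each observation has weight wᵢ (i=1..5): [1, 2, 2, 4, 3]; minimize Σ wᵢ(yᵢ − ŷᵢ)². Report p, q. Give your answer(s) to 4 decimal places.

Compute the Gram sums: Σwᵢ·1 = 12, Σwᵢ·t^3 = 3588, Σwᵢ·t^3·t^3 = 2067108.
Moment sums: Σwᵢ·y = 3568, Σwᵢ·t^3·y = 2061356.
Eliminating q: 2067108·(row 1) − 3588·(row 2) gives 11931552·p = 2067108·3568 − 3588·2061356 = -20703984, so p = -431333/248574.
Then q = (2061356 − 3588·(-431333/248574))/2067108 = 82877/82858.

p = -1.7352, q = 1.0002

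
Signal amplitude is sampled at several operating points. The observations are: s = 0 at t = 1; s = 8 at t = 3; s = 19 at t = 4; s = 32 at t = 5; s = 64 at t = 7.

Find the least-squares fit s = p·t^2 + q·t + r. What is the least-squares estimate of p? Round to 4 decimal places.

Compute the Gram sums: Σt^2·t^2 = 3364, Σt^2·t = 560, Σt^2 = 100, Σt·t = 100, Σt = 20, Σ1 = 5.
Moment sums: Σt^2·s = 4312, Σt·s = 708, Σs = 123.
Inverting the 3×3 Gram matrix, [p, q, r]ᵀ = [31/21, -106/105, -31/35]ᵀ.

p = 1.4762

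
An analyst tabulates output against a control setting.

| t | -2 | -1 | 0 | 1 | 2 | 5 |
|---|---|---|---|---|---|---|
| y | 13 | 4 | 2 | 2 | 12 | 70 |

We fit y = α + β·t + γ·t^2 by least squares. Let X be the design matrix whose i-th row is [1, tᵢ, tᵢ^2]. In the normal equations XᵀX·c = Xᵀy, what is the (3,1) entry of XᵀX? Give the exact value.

35

Row 3 ↔ basis t^2, column 1 ↔ basis 1, so (XᵀX)_{3,1} = Σᵢ t^2 = (4)·(1) + (1)·(1) + (0)·(1) + (1)·(1) + (4)·(1) + (25)·(1) = 35.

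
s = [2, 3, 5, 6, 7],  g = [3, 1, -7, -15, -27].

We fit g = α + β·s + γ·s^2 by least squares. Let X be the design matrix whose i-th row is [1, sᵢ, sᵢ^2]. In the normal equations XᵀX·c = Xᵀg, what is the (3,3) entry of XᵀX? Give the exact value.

4419

Row 3 ↔ basis s^2, column 3 ↔ basis s^2, so (XᵀX)_{3,3} = Σᵢ (s^2)·(s^2) = (4)·(4) + (9)·(9) + (25)·(25) + (36)·(36) + (49)·(49) = 4419.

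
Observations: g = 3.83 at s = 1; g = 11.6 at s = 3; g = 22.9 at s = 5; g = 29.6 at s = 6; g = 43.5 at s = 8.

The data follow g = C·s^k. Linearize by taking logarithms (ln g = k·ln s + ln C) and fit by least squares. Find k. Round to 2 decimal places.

Linearized form: ln g = k·ln s + ln C. From the 5 transformed points,
Σln s = 6.5793, Σ(ln s)² = 11.3317, Σln g = 14.0855, Σln s·ln g = 21.6474.
Equations: 11.3317·k + 6.5793·ln C = 21.6474;  6.5793·k + 5·ln C = 14.0855.
Δ = 11.3317·5 − (6.5793)² = 13.3720; k = (21.6474·5 − 6.5793·14.0855)/13.3720 = 1.16397, ln C = (11.3317·14.0855 − 6.5793·21.6474)/13.3720 = 1.28550.

k = 1.16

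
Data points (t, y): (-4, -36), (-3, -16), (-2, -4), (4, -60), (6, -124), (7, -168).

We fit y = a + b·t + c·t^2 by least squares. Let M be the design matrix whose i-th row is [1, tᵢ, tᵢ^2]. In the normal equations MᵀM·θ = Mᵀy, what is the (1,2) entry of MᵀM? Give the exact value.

Row 1 ↔ basis 1, column 2 ↔ basis t, so (MᵀM)_{1,2} = Σᵢ t = (1)·(-4) + (1)·(-3) + (1)·(-2) + (1)·(4) + (1)·(6) + (1)·(7) = 8.

8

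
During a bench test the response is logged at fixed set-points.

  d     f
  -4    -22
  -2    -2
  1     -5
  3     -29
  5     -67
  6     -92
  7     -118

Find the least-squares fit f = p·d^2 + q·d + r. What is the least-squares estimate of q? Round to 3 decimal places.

q = -2.998

The normal equations are: 4676·p + 640·q + 140·r = -11395;  640·p + 140·q + 16·r = -1713;  140·p + 16·q + 7·r = -335.
(Σd^2·d^2 = 4676, Σd^2·d = 640, Σd^2 = 140, Σd·d = 140, Σd = 16, Σ1 = 7, Σd^2·f = -11395, Σd·f = -1713, Σf = -335.)
Solving the 3×3 system (Gaussian elimination) gives p = -319315/160356, q = -68677/22908, r = -15754/13363.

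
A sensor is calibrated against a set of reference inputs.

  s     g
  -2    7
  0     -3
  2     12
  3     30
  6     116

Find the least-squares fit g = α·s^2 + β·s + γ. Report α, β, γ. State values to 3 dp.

Compute the Gram sums: Σs^2·s^2 = 1409, Σs^2·s = 243, Σs^2 = 53, Σs·s = 53, Σs = 9, Σ1 = 5.
Right-hand side: Σs^2·g = 4522, Σs·g = 796, Σg = 162.
MᵀM·[α, β, γ]ᵀ = Mᵀg becomes [[1409, 243, 53]; [243, 53, 9]; [53, 9, 5]]·[α, β, γ]ᵀ = [4522, 796, 162]ᵀ.
Solving the 3×3 system (Gaussian elimination) gives α = 5137/1677, β = 794/559, γ = -4405/1677.

α = 3.063, β = 1.420, γ = -2.627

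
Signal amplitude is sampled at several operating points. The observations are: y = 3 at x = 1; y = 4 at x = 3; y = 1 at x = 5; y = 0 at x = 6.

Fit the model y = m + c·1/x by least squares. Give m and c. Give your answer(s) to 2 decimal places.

m = 0.94, c = 2.48

With design matrix A, AᵀA = [[4, 17/10]; [17/10, 1061/900]] and Aᵀy = [8, 68/15]ᵀ.
det = 4·(1061/900) − (17/10)² = 1643/900.
m = (8·(1061/900) − (17/10)·(68/15))/(1643/900) = 1552/1643; c = (4·(68/15) − (17/10)·8)/(1643/900) = 4080/1643.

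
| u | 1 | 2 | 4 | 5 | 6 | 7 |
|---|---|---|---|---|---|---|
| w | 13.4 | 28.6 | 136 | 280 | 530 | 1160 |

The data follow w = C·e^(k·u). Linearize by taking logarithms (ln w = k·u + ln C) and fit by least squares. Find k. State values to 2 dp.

k = 0.74

Taking logs, ln w = k·u + ln C, so regress ln w on u.
AᵀA = [[131.0000, 25.0000]; [25.0000, 6]], rhs = [144.1571, 29.8252]ᵀ  (here Σu = 25.0000, Σ(u)² = 131.0000, Σln w = 29.8252, Σu·ln w = 144.1571).
Solving (det = 161.0000): k = 0.74108, ln C = 1.88303.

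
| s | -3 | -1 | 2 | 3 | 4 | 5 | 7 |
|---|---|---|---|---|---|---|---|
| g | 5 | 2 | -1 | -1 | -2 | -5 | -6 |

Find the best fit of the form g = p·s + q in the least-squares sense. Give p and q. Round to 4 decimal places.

p = -1.0817, q = 1.4841

From the data, Σs·s = 113, Σs = 17, Σ1 = 7.
And Σs·g = -97, Σg = -8.
Eliminating q: 7·(row 1) − 17·(row 2) gives 502·p = 7·(-97) − 17·(-8) = -543, so p = -543/502.
Then q = ((-8) − 17·(-543/502))/7 = 745/502.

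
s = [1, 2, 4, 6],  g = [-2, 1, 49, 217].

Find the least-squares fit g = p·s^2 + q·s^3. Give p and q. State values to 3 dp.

p = -2.836, q = 1.477

Forming XᵀX = [[1569, 8833]; [8833, 50817]] and Xᵀg = [8598, 50014]ᵀ gives XᵀX·[p, q]ᵀ = Xᵀg.
Eliminating q: 50817·(row 1) − 8833·(row 2) gives 1709984·p = 50817·8598 − 8833·50014 = -4849096, so p = -606137/213748.
Then q = (50014 − 8833·(-606137/213748))/50817 = 315729/213748.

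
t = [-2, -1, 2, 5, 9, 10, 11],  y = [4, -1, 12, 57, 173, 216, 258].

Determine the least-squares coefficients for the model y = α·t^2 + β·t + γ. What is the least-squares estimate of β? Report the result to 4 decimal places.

β = 1.6661

Normal-equation sums: Σt^2·t^2 = 31860, Σt^2·t = 3184, Σt^2 = 336, Σt·t = 336, Σt = 34, Σ1 = 7.
For Mᵀy: Σt^2·y = 68319, Σt·y = 6857, Σy = 719.
MᵀM·[α, β, γ]ᵀ = Mᵀy becomes [[31860, 3184, 336]; [3184, 336, 34]; [336, 34, 7]]·[α, β, γ]ᵀ = [68319, 6857, 719]ᵀ.
Solving the 3×3 system (Gaussian elimination) gives α = 969729/488636, β = 814137/488636, γ = -155737/244318.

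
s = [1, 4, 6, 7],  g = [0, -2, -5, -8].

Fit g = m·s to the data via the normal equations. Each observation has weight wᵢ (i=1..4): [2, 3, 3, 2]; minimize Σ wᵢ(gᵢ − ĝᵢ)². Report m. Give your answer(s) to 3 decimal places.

Entries of XᵀWX: Σwᵢ·s·s = 256.
For XᵀWg: Σwᵢ·s·g = -226.
m = (-226)/256 = -0.882812.

m = -0.883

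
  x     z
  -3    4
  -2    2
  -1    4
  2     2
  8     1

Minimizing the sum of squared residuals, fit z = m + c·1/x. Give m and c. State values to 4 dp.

Sums needed: Σ1 = 5, Σ1/x = -29/24, Σ1/x·1/x = 937/576.
Moment sums: Σz = 13, Σ1/x·z = -125/24.
MᵀM·[m, c]ᵀ = Mᵀz becomes [[5, -29/24]; [-29/24, 937/576]]·[m, c]ᵀ = [13, -125/24]ᵀ.
Eliminating c: (937/576)·(row 1) − (-29/24)·(row 2) gives (961/144)·m = (937/576)·13 − (-29/24)·(-125/24) = 713/48, so m = 69/31.
Then c = ((-125/24) − (-29/24)·(69/31))/(937/576) = -48/31.

m = 2.2258, c = -1.5484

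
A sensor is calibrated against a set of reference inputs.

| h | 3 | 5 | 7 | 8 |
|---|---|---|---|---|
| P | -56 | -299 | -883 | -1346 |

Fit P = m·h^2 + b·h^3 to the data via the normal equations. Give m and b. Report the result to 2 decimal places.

m = 3.03, b = -3.01

The normal equations are: 7203·m + 52943·b = -137390;  52943·m + 396147·b = -1030908.
(Σh^2·h^2 = 7203, Σh^2·h^3 = 52943, Σh^3·h^3 = 396147, Σh^2·P = -137390, Σh^3·P = -1030908.)
Eliminating b: 396147·(row 1) − 52943·(row 2) gives 50485592·m = 396147·(-137390) − 52943·(-1030908) = 152725914, so m = 76362957/25242796.
Then b = ((-1030908) − 52943·(76362957/25242796))/396147 = -75895777/25242796.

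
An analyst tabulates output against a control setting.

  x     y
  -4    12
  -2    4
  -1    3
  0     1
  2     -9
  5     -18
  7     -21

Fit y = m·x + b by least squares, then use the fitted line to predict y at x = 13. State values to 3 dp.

Forming AᵀA = [[99, 7]; [7, 7]] and Aᵀy = [-314, -28]ᵀ gives AᵀA·[m, b]ᵀ = Aᵀy.
Eliminating b: 7·(row 1) − 7·(row 2) gives 644·m = 7·(-314) − 7·(-28) = -2002, so m = -143/46.
Then b = ((-28) − 7·(-143/46))/7 = -41/46.
At x = 13: ŷ = (-143/46)·(13) + (-41/46)·(1) = -950/23.

ŷ = -41.304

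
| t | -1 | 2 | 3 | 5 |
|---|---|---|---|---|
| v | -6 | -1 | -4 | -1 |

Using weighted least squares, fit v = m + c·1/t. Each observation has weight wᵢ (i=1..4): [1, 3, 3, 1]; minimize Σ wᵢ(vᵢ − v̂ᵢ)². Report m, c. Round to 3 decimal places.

m = -3.350, c = 2.823

Sums needed: Σwᵢ·1 = 8, Σwᵢ·1/t = 17/10, Σwᵢ·1/t·1/t = 637/300.
Right-hand side: Σwᵢ·v = -22, Σwᵢ·1/t·v = 3/10.
So XᵀWX·[m, c]ᵀ = XᵀWv: [[8, 17/10]; [17/10, 637/300]]·[m, c]ᵀ = [-22, 3/10]ᵀ.
det = 8·(637/300) − (17/10)² = 4229/300.
m = ((-22)·(637/300) − (17/10)·(3/10))/(4229/300) = -14167/4229; c = (8·(3/10) − (17/10)·(-22))/(4229/300) = 11940/4229.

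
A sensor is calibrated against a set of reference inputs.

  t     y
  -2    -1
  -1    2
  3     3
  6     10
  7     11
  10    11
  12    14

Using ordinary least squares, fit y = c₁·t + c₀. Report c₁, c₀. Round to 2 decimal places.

c₁ = 1.04, c₀ = 1.96

Forming MᵀM = [[343, 35]; [35, 7]] and Mᵀy = [424, 50]ᵀ gives MᵀM·[c₁, c₀]ᵀ = Mᵀy.
Δ = 343·7 − 35² = 1176.
c₁ = (424·7 − 35·50)/1176 = 29/28; c₀ = (343·50 − 35·424)/1176 = 55/28.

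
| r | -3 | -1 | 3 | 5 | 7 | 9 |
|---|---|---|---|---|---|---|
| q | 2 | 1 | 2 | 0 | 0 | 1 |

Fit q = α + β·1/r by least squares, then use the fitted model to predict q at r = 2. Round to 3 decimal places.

q̂ = 0.837

Forming MᵀM = [[6, -172/315]; [-172/315, 128494/99225]] and Mᵀq = [6, -8/9]ᵀ gives MᵀM·[α, β]ᵀ = Mᵀq.
Determinant 6·(128494/99225) − (-172/315)² = 148276/19845.
α = (6·(128494/99225) − (-172/315)·(-8/9))/(148276/19845) = 180701/185345; β = (6·(-8/9) − (-172/315)·6)/(148276/19845) = -10206/37069.
At r = 2: q̂ = (180701/185345)·(1) + (-10206/37069)·(1/2) = 155186/185345.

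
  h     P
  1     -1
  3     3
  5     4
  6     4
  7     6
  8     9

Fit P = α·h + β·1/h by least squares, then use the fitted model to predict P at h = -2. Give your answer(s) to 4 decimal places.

P̂ = -0.9665

Forming AᵀA = [[184, 6]; [6, 857249/705600]] and AᵀP = [166, 2897/840]ᵀ gives AᵀA·[α, β]ᵀ = AᵀP.
Eliminating β: (857249/705600)·(row 1) − 6·(row 2) gives (16541527/88200)·α = (857249/705600)·166 − 6·(2897/840) = 63851227/352800, so α = 63851227/66166108.
Then β = ((2897/840) − 6·(63851227/66166108))/(857249/705600) = -31877160/16541527.
At h = -2: P̂ = (63851227/66166108)·(-2) + (-31877160/16541527)·(-1/2) = -31974067/33083054.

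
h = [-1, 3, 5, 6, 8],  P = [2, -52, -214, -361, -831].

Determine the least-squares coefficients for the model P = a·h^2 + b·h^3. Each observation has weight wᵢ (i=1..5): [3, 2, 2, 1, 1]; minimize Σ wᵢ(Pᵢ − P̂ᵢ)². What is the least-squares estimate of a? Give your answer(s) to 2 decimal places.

a = -1.22

The normal system MᵀWM·[a, b]ᵀ = MᵀWP is [[6807, 47277]; [47277, 341511]]·[a, b]ᵀ = [-77810, -559762]ᵀ.
Eliminating b: 341511·(row 1) − 47277·(row 2) gives 89550648·a = 341511·(-77810) − 47277·(-559762) = -109102836, so a = -9091903/7462554.
Then b = ((-559762) − 47277·(-9091903/7462554))/341511 = -10973047/7462554.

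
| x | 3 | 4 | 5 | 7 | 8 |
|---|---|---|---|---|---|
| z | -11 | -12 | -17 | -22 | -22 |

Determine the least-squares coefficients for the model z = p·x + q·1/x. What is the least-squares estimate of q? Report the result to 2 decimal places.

q = -7.74

From the data, Σx·x = 163, Σx·1/x = 5, Σ1/x·1/x = 176149/705600.
Moment sums: Σx·z = -496, Σ1/x·z = -6703/420.
MᵀM·[p, q]ᵀ = Mᵀz becomes [[163, 5]; [5, 176149/705600]]·[p, q]ᵀ = [-496, -6703/420]ᵀ.
Δ = 163·(176149/705600) − 5² = 11072287/705600.
p = ((-496)·(176149/705600) − 5·(-6703/420))/(11072287/705600) = -31064704/11072287; q = (163·(-6703/420) − 5·(-496))/(11072287/705600) = -85661520/11072287.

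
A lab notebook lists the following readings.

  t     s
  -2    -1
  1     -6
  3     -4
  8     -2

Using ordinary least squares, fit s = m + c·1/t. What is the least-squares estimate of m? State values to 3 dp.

m = -2.421

Normal-equation sums: Σ1 = 4, Σ1/t = 23/24, Σ1/t·1/t = 793/576.
For Aᵀs: Σs = -13, Σ1/t·s = -85/12.
So AᵀA·[m, c]ᵀ = Aᵀs: [[4, 23/24]; [23/24, 793/576]]·[m, c]ᵀ = [-13, -85/12]ᵀ.
Determinant 4·(793/576) − (23/24)² = 881/192.
m = ((-13)·(793/576) − (23/24)·(-85/12))/(881/192) = -2133/881; c = (4·(-85/12) − (23/24)·(-13))/(881/192) = -3048/881.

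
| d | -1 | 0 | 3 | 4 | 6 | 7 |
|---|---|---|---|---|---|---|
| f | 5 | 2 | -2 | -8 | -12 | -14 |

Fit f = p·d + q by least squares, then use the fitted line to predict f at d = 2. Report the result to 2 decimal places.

Forming AᵀA = [[111, 19]; [19, 6]] and Aᵀf = [-213, -29]ᵀ gives AᵀA·[p, q]ᵀ = Aᵀf.
Eliminating q: 6·(row 1) − 19·(row 2) gives 305·p = 6·(-213) − 19·(-29) = -727, so p = -727/305.
Then q = ((-29) − 19·(-727/305))/6 = 828/305.
At d = 2: f̂ = (-727/305)·(2) + (828/305)·(1) = -626/305.

f̂ = -2.05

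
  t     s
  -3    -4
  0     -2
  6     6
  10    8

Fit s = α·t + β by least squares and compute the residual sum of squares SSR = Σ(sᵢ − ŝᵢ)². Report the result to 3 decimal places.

SSR = 2.745

XᵀX·[α, β]ᵀ = Xᵀs reads: 145·α + 13·β = 128;  13·α + 4·β = 8.
Determinant 145·4 − 13² = 411.
α = (128·4 − 13·8)/411 = 136/137; β = (145·8 − 13·128)/411 = -168/137.
Residuals: 28/137, -106/137, 174/137, -96/137; SSR = 376/137.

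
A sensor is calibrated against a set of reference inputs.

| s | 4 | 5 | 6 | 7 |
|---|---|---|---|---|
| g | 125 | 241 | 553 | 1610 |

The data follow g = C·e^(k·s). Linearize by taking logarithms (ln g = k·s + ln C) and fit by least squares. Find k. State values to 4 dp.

Taking logs, ln g = k·s + ln C, so regress ln g on s.
Σs = 22.0000, Σ(s)² = 126.0000, Σln g = 24.0125, Σs·ln g = 136.3173.
Equations: 126.0000·k + 22.0000·ln C = 136.3173;  22.0000·k + 4·ln C = 24.0125.
Slope k = (n·Σs·ln g − Σs·Σln g)/(n·Σ(s)² − (Σs)²) = (4·136.3173 − 22.0000·24.0125)/20.0000 = 0.84976; ln C = (Σln g − k·Σs)/n = 1.32944.

k = 0.8498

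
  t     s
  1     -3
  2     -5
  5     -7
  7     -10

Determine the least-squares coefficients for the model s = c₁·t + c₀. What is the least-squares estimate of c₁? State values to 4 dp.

Normal-equation sums: Σt·t = 79, Σt = 15, Σ1 = 4.
Moment sums: Σt·s = -118, Σs = -25.
Normal equations: [[79, 15]; [15, 4]]·[c₁, c₀]ᵀ = [-118, -25]ᵀ.
Eliminating c₀: 4·(row 1) − 15·(row 2) gives 91·c₁ = 4·(-118) − 15·(-25) = -97, so c₁ = -97/91.
Then c₀ = ((-25) − 15·(-97/91))/4 = -205/91.

c₁ = -1.0659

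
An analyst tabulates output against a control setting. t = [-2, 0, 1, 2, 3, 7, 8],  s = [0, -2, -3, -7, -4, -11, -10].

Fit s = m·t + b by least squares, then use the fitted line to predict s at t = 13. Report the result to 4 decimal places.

ŝ = -16.3669

The normal system AᵀA·[m, b]ᵀ = Aᵀs is [[131, 19]; [19, 7]]·[m, b]ᵀ = [-186, -37]ᵀ.
Determinant 131·7 − 19² = 556.
m = ((-186)·7 − 19·(-37))/556 = -599/556; b = (131·(-37) − 19·(-186))/556 = -1313/556.
At t = 13: ŝ = (-599/556)·(13) + (-1313/556)·(1) = -2275/139.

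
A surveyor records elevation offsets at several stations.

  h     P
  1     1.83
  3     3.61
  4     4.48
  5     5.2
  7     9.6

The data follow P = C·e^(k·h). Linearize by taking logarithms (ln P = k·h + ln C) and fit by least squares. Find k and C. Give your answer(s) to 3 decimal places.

Taking logs, ln P = k·h + ln C, so regress ln P on h.
Σh = 20.0000, Σ(h)² = 100.0000, Σln P = 7.2981, Σh·ln P = 34.5296.
Equations: 100.0000·k + 20.0000·ln C = 34.5296;  20.0000·k + 5·ln C = 7.2981.
Δ = 100.0000·5 − (20.0000)² = 100.0000; k = (34.5296·5 − 20.0000·7.2981)/100.0000 = 0.26686, ln C = (100.0000·7.2981 − 20.0000·34.5296)/100.0000 = 0.39216, so C = exp(0.39216) = 1.48017.

k = 0.267, C = 1.480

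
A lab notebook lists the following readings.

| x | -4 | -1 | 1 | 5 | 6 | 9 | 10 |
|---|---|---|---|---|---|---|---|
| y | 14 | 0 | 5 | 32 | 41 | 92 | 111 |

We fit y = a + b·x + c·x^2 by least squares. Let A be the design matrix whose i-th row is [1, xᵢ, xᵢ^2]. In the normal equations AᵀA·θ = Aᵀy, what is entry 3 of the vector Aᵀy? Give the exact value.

Entry 3 ↔ basis x^2, so (Aᵀy)_{3} = Σᵢ (x^2)·yᵢ = (16)·(14) + (1)·(0) + (1)·(5) + (25)·(32) + (36)·(41) + (81)·(92) + (100)·(111) = 21057.

21057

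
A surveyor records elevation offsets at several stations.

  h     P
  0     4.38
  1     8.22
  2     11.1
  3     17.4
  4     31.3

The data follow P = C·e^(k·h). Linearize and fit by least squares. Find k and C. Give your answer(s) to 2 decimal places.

Let Y = ln P. Fitting Y = k·h + ln C by least squares:
Σh = 10.0000, Σ(h)² = 30.0000, Σln P = 12.2907, Σh·ln P = 29.2643.
Equations: 30.0000·k + 10.0000·ln C = 29.2643;  10.0000·k + 5·ln C = 12.2907.
Slope k = (n·Σh·ln P − Σh·Σln P)/(n·Σ(h)² − (Σh)²) = (5·29.2643 − 10.0000·12.2907)/50.0000 = 0.46830; ln C = (Σln P − k·Σh)/n = 1.52152, so C = exp(1.52152) = 4.57919.

k = 0.47, C = 4.58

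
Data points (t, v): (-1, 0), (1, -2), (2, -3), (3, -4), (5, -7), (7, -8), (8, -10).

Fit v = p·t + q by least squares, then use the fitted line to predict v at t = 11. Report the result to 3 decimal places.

Normal-equation sums: Σt·t = 153, Σt = 25, Σ1 = 7.
Right-hand side: Σt·v = -191, Σv = -34.
AᵀA·[p, q]ᵀ = Aᵀv becomes [[153, 25]; [25, 7]]·[p, q]ᵀ = [-191, -34]ᵀ.
det = 153·7 − 25² = 446.
p = ((-191)·7 − 25·(-34))/446 = -487/446; q = (153·(-34) − 25·(-191))/446 = -427/446.
At t = 11: v̂ = (-487/446)·(11) + (-427/446)·(1) = -2892/223.

v̂ = -12.969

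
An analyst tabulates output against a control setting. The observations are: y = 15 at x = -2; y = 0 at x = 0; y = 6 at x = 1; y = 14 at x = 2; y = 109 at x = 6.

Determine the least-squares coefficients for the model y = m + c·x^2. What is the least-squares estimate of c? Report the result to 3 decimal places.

From the data, Σ1 = 5, Σx^2 = 45, Σx^2·x^2 = 1329.
For Aᵀy: Σy = 144, Σx^2·y = 4046.
Normal equations: [[5, 45]; [45, 1329]]·[m, c]ᵀ = [144, 4046]ᵀ.
Δ = 5·1329 − 45² = 4620.
m = (144·1329 − 45·4046)/4620 = 141/70; c = (5·4046 − 45·144)/4620 = 125/42.

c = 2.976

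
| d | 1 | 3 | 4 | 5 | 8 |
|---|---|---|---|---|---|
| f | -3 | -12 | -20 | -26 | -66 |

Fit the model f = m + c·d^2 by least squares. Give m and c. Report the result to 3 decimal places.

Compute the Gram sums: Σ1 = 5, Σd^2 = 115, Σd^2·d^2 = 5059.
Moment sums: Σf = -127, Σd^2·f = -5305.
Normal equations: [[5, 115]; [115, 5059]]·[m, c]ᵀ = [-127, -5305]ᵀ.
Δ = 5·5059 − 115² = 12070.
m = ((-127)·5059 − 115·(-5305))/12070 = -16209/6035; c = (5·(-5305) − 115·(-127))/12070 = -1192/1207.

m = -2.686, c = -0.988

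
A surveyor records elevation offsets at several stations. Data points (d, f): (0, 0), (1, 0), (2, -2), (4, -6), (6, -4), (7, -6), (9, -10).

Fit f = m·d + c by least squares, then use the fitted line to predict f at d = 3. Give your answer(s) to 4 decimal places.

From the data, Σd·d = 187, Σd = 29, Σ1 = 7.
For Xᵀf: Σd·f = -184, Σf = -28.
XᵀX·[m, c]ᵀ = Xᵀf becomes [[187, 29]; [29, 7]]·[m, c]ᵀ = [-184, -28]ᵀ.
Δ = 187·7 − 29² = 468.
m = ((-184)·7 − 29·(-28))/468 = -119/117; c = (187·(-28) − 29·(-184))/468 = 25/117.
At d = 3: f̂ = (-119/117)·(3) + (25/117)·(1) = -332/117.

f̂ = -2.8376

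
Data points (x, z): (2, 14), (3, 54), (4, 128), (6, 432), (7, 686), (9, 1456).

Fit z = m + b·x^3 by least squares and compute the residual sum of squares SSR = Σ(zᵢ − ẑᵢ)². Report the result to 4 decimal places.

MᵀM·[m, b]ᵀ = Mᵀz reads: 6·m + 1387·b = 2770;  1387·m + 700635·b = 1399796.
(Σ1 = 6, Σx^3 = 1387, Σx^3·x^3 = 700635, Σz = 2770, Σx^3·z = 1399796.)
Eliminating b: 700635·(row 1) − 1387·(row 2) gives 2280041·m = 700635·2770 − 1387·1399796 = -758102, so m = -758102/2280041.
Then b = (1399796 − 1387·(-758102/2280041))/700635 = 4556786/2280041.
Residuals: -3775612/2280041, 847094/2280041, 969046/2280041, 1470038/2280041, 1888630/2280041, -1399196/2280041; SSR = 10349616/2280041.

SSR = 4.5392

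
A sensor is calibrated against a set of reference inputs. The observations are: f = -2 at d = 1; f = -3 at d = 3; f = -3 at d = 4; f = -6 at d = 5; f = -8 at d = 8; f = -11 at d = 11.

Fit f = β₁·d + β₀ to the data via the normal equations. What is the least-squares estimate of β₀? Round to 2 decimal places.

β₀ = -0.44

With design matrix M, MᵀM = [[236, 32]; [32, 6]] and Mᵀf = [-238, -33]ᵀ.
Eliminating β₀: 6·(row 1) − 32·(row 2) gives 392·β₁ = 6·(-238) − 32·(-33) = -372, so β₁ = -93/98.
Then β₀ = ((-33) − 32·(-93/98))/6 = -43/98.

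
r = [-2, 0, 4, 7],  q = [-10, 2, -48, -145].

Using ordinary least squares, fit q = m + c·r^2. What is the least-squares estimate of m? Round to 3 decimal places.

m = 1.471

Sums needed: Σ1 = 4, Σr^2 = 69, Σr^2·r^2 = 2673.
For Aᵀq: Σq = -201, Σr^2·q = -7913.
AᵀA·[m, c]ᵀ = Aᵀq becomes [[4, 69]; [69, 2673]]·[m, c]ᵀ = [-201, -7913]ᵀ.
Eliminating c: 2673·(row 1) − 69·(row 2) gives 5931·m = 2673·(-201) − 69·(-7913) = 8724, so m = 2908/1977.
Then c = ((-7913) − 69·(2908/1977))/2673 = -17783/5931.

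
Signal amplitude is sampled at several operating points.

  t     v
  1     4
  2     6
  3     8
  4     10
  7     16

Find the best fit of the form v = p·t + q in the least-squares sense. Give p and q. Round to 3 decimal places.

p = 2.000, q = 2.000

MᵀM·[p, q]ᵀ = Mᵀv reads: 79·p + 17·q = 192;  17·p + 5·q = 44.
(Σt·t = 79, Σt = 17, Σ1 = 5, Σt·v = 192, Σv = 44.)
Δ = 79·5 − 17² = 106.
p = (192·5 − 17·44)/106 = 2; q = (79·44 − 17·192)/106 = 2.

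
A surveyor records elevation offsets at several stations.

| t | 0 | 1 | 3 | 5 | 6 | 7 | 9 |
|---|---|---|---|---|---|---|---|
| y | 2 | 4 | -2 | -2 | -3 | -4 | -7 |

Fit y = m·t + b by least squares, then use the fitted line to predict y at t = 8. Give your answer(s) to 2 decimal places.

The normal system MᵀM·[m, b]ᵀ = Mᵀy is [[201, 31]; [31, 7]]·[m, b]ᵀ = [-121, -12]ᵀ.
Eliminating b: 7·(row 1) − 31·(row 2) gives 446·m = 7·(-121) − 31·(-12) = -475, so m = -475/446.
Then b = ((-12) − 31·(-475/446))/7 = 1339/446.
At t = 8: ŷ = (-475/446)·(8) + (1339/446)·(1) = -2461/446.

ŷ = -5.52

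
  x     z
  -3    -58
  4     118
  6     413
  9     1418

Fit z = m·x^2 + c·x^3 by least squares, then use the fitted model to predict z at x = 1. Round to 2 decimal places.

Compute the Gram sums: Σx^2·x^2 = 8194, Σx^2·x^3 = 67606, Σx^3·x^3 = 582922.
Moment sums: Σx^2·z = 131092, Σx^3·z = 1132048.
Normal equations: [[8194, 67606]; [67606, 582922]]·[m, c]ᵀ = [131092, 1132048]ᵀ.
Determinant 8194·582922 − 67606² = 205891632.
m = (131092·582922 − 67606·1132048)/205891632 = -1622587/2859606; c = (8194·1132048 − 67606·131092)/205891632 = 5741605/2859606.
At x = 1: ẑ = (-1622587/2859606)·(1) + (5741605/2859606)·(1) = 686503/476601.

ẑ = 1.44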